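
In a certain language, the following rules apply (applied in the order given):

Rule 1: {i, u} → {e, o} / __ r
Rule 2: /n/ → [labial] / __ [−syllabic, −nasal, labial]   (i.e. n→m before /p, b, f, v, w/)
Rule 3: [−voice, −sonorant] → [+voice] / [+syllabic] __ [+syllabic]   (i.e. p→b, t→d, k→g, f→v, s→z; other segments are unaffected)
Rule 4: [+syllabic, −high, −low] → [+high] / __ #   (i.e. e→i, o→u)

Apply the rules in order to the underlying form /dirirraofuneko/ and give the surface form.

Rule 1 (pre-rhotic lowering): /i/ is a high vowel immediately before /r/, so it lowers to [e]. /i/ is a high vowel immediately before /r/, so it lowers to [e]. /dirirraofuneko/ → dererraofuneko.
Rule 2 (nasal place assimilation): no segment meets the environment; /dererraofuneko/ is unchanged.
Rule 3 (intervocalic voicing): /f/ is a voiceless obstruent between vowels /o/ and /u/, so it voices to [v]. /k/ is a voiceless obstruent between vowels /e/ and /o/, so it voices to [g]. /dererraofuneko/ → dererraovunego.
Rule 4 (final vowel raising): /o/ is a mid vowel in word-final position, so it raises to [u]. /dererraovunego/ → dererraovunegu.

dererraovunegu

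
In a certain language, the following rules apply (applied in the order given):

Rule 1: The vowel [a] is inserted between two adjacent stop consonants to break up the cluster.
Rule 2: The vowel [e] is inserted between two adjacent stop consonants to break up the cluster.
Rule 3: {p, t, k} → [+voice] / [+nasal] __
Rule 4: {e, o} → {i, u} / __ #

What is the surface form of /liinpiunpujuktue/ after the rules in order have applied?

liinbiunbujukatui

Rule 1 (stop-cluster a-epenthesis): /k/ and /t/ form a stop–stop cluster, so [a] is inserted between them. /liinpiunpujuktue/ → liinpiunpujukatue.
Rule 2 (stop-cluster e-epenthesis): no segment meets the environment; /liinpiunpujukatue/ is unchanged.
Rule 3 (post-nasal voicing): /p/ is a voiceless stop immediately after the nasal /n/, so it voices to [b]. /p/ is a voiceless stop immediately after the nasal /n/, so it voices to [b]. /liinpiunpujukatue/ → liinbiunbujukatue.
Rule 4 (final vowel raising): /e/ is a mid vowel in word-final position, so it raises to [i]. /liinbiunbujukatue/ → liinbiunbujukatui.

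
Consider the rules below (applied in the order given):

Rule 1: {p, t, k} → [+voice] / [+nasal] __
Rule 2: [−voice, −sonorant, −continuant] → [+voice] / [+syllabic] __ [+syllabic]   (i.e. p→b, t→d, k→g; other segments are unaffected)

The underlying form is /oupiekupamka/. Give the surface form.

Rule 1 (post-nasal voicing): /k/ is a voiceless stop immediately after the nasal /m/, so it voices to [g]. /oupiekupamka/ → oupiekupamga.
Rule 2 (intervocalic voicing): /p/ is a voiceless stop between vowels /u/ and /i/, so it voices to [b]. /k/ is a voiceless stop between vowels /e/ and /u/, so it voices to [g]. /p/ is a voiceless stop between vowels /u/ and /a/, so it voices to [b]. /oupiekupamga/ → oubiegubamga.

oubiegubamga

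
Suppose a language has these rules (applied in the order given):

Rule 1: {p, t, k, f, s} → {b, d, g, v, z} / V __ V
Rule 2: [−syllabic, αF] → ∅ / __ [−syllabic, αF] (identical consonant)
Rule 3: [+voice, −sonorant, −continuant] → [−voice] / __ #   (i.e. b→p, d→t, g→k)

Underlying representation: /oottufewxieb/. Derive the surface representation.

ootuvewxiep

Rule 1 (intervocalic voicing): /f/ is a voiceless obstruent between vowels /u/ and /e/, so it voices to [v]. /oottufewxieb/ → oottuvewxieb.
Rule 2 (degemination): /tt/ is a geminate; the first /t/ deletes. /oottuvewxieb/ → ootuvewxieb.
Rule 3 (final devoicing): /b/ is a voiced stop in word-final position, so it devoices to [p]. /ootuvewxieb/ → ootuvewxiep.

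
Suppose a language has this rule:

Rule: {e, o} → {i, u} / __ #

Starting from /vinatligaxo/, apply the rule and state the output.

/o/ is a mid vowel in word-final position, so it raises to [u].
Surface form: [vinatligaxu].

vinatligaxu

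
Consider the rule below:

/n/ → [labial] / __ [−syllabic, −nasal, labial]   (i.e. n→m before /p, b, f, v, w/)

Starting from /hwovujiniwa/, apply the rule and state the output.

No segment of /hwovujiniwa/ meets the structural description of the rule, so the form surfaces unchanged.

hwovujiniwa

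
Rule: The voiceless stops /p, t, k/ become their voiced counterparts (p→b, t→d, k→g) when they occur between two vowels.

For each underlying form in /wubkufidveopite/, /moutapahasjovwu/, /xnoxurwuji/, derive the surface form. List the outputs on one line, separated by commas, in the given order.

wubkufidveobide, moudabahasjovwu, xnoxurwuji

/wubkufidveopite/: /p/ is a voiceless stop between vowels /o/ and /i/, so it voices to [b]. /t/ is a voiceless stop between vowels /i/ and /e/, so it voices to [d]. → [wubkufidveobide].
/moutapahasjovwu/: /t/ is a voiceless stop between vowels /u/ and /a/, so it voices to [d]. /p/ is a voiceless stop between vowels /a/ and /a/, so it voices to [b]. → [moudabahasjovwu].
/xnoxurwuji/: the rule's environment is not met; surfaces unchanged as [xnoxurwuji].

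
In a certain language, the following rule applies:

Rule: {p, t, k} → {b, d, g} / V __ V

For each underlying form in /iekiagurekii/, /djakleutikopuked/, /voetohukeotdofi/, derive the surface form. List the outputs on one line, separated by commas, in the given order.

iegiaguregii, djakleudigobuged, voedohugeotdofi

/iekiagurekii/: /k/ is a voiceless stop between vowels /e/ and /i/, so it voices to [g]. /k/ is a voiceless stop between vowels /e/ and /i/, so it voices to [g]. → [iegiaguregii].
/djakleutikopuked/: /t/ is a voiceless stop between vowels /u/ and /i/, so it voices to [d]. /k/ is a voiceless stop between vowels /i/ and /o/, so it voices to [g]. /p/ is a voiceless stop between vowels /o/ and /u/, so it voices to [b]. /k/ is a voiceless stop between vowels /u/ and /e/, so it voices to [g]. → [djakleudigobuged].
/voetohukeotdofi/: /t/ is a voiceless stop between vowels /e/ and /o/, so it voices to [d]. /k/ is a voiceless stop between vowels /u/ and /e/, so it voices to [g]. → [voedohugeotdofi].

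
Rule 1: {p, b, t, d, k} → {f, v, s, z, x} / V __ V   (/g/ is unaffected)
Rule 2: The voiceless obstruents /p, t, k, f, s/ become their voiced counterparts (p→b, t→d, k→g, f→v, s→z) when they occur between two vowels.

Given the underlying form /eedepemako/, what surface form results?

eezevemaxo

Rule 1 (intervocalic spirantization): /d/ is a stop between vowels /e/ and /e/, so it spirantizes to the fricative [z]. /p/ is a stop between vowels /e/ and /e/, so it spirantizes to the fricative [f]. /k/ is a stop between vowels /a/ and /o/, so it spirantizes to the fricative [x]. /eedepemako/ → eezefemaxo.
Rule 2 (intervocalic voicing): /f/ is a voiceless obstruent between vowels /e/ and /e/, so it voices to [v]. /eezefemaxo/ → eezevemaxo.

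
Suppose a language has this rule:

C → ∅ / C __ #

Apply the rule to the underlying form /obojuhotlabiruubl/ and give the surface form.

obojuhotlabiruub

/l/ is the second consonant of a word-final cluster /bl/, so it deletes.
The other instances of /b/, /j/, /h/, /t/, /l/, /r/ do not occur in the required environment and remain unchanged.
Surface form: [obojuhotlabiruub].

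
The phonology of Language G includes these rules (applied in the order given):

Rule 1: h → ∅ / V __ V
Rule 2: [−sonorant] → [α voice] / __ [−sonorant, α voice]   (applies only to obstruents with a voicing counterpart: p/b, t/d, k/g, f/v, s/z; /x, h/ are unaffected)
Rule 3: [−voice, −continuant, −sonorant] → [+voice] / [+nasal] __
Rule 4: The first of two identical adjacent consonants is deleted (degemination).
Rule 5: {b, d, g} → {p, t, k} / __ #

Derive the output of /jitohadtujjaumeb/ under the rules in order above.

Rule 1 (intervocalic h-deletion): /h/ occurs between vowels /o/ and /a/, so it deletes. /jitohadtujjaumeb/ → jitoadtujjaumeb.
Rule 2 (regressive voicing assimilation): /d/ precedes the voiceless obstruent /t/, so it devoices to [t] by assimilation. /jitoadtujjaumeb/ → jitoattujjaumeb.
Rule 3 (post-nasal voicing): no segment meets the environment; /jitoattujjaumeb/ is unchanged.
Rule 4 (degemination): /tt/ is a geminate; the first /t/ deletes. /jj/ is a geminate; the first /j/ deletes. /jitoattujjaumeb/ → jitoatujaumeb.
Rule 5 (final devoicing): /b/ is a voiced stop in word-final position, so it devoices to [p]. /jitoatujaumeb/ → jitoatujaumep.

jitoatujaumep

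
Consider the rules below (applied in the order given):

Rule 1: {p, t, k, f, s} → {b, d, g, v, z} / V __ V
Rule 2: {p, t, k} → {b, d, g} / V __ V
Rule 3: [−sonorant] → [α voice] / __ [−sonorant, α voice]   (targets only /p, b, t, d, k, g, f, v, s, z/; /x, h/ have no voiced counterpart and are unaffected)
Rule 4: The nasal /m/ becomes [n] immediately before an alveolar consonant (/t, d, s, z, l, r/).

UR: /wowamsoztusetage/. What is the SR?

Rule 1 (intervocalic voicing): /s/ is a voiceless obstruent between vowels /u/ and /e/, so it voices to [z]. /t/ is a voiceless obstruent between vowels /e/ and /a/, so it voices to [d]. /wowamsoztusetage/ → wowamsoztuzedage.
Rule 2 (intervocalic voicing): no segment meets the environment; /wowamsoztuzedage/ is unchanged.
Rule 3 (regressive voicing assimilation): /z/ precedes the voiceless obstruent /t/, so it devoices to [s] by assimilation. /wowamsoztuzedage/ → wowamsostuzedage.
Rule 4 (nasal place assimilation): /m/ precedes the alveolar consonant /s/, so it assimilates in place to [n]. /wowamsostuzedage/ → wowansostuzedage.

wowansostuzedage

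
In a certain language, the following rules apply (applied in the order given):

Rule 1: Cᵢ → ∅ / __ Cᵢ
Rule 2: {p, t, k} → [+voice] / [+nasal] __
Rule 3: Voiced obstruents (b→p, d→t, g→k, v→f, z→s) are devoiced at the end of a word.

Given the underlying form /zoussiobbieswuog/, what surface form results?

Rule 1 (degemination): /ss/ is a geminate; the first /s/ deletes. /bb/ is a geminate; the first /b/ deletes. /zoussiobbieswuog/ → zousiobieswuog.
Rule 2 (post-nasal voicing): no segment meets the environment; /zousiobieswuog/ is unchanged.
Rule 3 (final devoicing): /g/ is a voiced obstruent in word-final position, so it devoices to [k]. /zousiobieswuog/ → zousiobieswuok.

zousiobieswuok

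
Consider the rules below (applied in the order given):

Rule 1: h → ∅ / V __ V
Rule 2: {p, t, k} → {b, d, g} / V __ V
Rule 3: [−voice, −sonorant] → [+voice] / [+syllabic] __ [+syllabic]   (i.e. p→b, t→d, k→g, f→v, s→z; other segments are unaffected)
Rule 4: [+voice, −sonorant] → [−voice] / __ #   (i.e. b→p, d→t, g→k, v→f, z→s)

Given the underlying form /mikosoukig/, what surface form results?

migozougik

Rule 1 (intervocalic h-deletion): no segment meets the environment; /mikosoukig/ is unchanged.
Rule 2 (intervocalic voicing): /k/ is a voiceless stop between vowels /i/ and /o/, so it voices to [g]. /k/ is a voiceless stop between vowels /u/ and /i/, so it voices to [g]. /mikosoukig/ → migosougig.
Rule 3 (intervocalic voicing): /s/ is a voiceless obstruent between vowels /o/ and /o/, so it voices to [z]. /migosougig/ → migozougig.
Rule 4 (final devoicing): /g/ is a voiced obstruent in word-final position, so it devoices to [k]. /migozougig/ → migozougik.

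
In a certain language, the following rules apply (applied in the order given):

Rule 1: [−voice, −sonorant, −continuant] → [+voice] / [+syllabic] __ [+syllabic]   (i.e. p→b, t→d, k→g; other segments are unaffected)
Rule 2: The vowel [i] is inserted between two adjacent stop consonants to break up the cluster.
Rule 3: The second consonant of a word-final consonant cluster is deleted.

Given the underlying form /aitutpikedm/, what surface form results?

Rule 1 (intervocalic voicing): /t/ is a voiceless stop between vowels /i/ and /u/, so it voices to [d]. /k/ is a voiceless stop between vowels /i/ and /e/, so it voices to [g]. /aitutpikedm/ → aidutpigedm.
Rule 2 (stop-cluster i-epenthesis): /t/ and /p/ form a stop–stop cluster, so [i] is inserted between them. /aidutpigedm/ → aidutipigedm.
Rule 3 (final cluster simplification): /m/ is the second consonant of a word-final cluster /dm/, so it deletes. /aidutipigedm/ → aidutipiged.

aidutipiged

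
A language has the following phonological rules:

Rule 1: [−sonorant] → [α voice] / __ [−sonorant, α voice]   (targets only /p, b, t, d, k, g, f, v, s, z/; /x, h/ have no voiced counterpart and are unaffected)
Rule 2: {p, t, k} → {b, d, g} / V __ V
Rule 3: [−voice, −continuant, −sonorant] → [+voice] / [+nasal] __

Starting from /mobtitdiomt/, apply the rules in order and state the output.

moptiddiomd

Rule 1 (regressive voicing assimilation): /b/ precedes the voiceless obstruent /t/, so it devoices to [p] by assimilation. /t/ precedes the voiced obstruent /d/, so it voices to [d] by assimilation. /mobtitdiomt/ → moptiddiomt.
Rule 2 (intervocalic voicing): no segment meets the environment; /moptiddiomt/ is unchanged.
Rule 3 (post-nasal voicing): /t/ is a voiceless stop immediately after the nasal /m/, so it voices to [d]. /moptiddiomt/ → moptiddiomd.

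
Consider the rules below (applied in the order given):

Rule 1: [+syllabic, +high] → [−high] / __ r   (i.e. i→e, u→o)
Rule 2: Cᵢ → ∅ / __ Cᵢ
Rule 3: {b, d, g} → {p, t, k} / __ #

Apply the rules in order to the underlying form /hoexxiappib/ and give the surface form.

Rule 1 (pre-rhotic lowering): no segment meets the environment; /hoexxiappib/ is unchanged.
Rule 2 (degemination): /xx/ is a geminate; the first /x/ deletes. /pp/ is a geminate; the first /p/ deletes. /hoexxiappib/ → hoexiapib.
Rule 3 (final devoicing): /b/ is a voiced stop in word-final position, so it devoices to [p]. /hoexiapib/ → hoexiapip.

hoexiapip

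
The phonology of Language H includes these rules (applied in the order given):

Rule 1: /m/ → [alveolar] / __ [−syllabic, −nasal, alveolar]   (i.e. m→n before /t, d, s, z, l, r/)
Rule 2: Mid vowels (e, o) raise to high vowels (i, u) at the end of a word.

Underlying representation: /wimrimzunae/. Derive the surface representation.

winrinzunai

Rule 1 (nasal place assimilation): /m/ precedes the alveolar consonant /r/, so it assimilates in place to [n]. /m/ precedes the alveolar consonant /z/, so it assimilates in place to [n]. /wimrimzunae/ → winrinzunae.
Rule 2 (final vowel raising): /e/ is a mid vowel in word-final position, so it raises to [i]. /winrinzunae/ → winrinzunai.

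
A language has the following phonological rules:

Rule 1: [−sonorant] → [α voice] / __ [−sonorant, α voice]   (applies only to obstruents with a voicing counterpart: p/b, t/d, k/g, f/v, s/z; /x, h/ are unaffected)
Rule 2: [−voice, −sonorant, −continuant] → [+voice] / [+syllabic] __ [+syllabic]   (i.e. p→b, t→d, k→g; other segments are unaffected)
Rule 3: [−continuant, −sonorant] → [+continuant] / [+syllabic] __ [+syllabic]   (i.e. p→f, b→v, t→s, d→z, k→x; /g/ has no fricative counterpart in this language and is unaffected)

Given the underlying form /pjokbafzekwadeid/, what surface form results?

Rule 1 (regressive voicing assimilation): /k/ precedes the voiced obstruent /b/, so it voices to [g] by assimilation. /f/ precedes the voiced obstruent /z/, so it voices to [v] by assimilation. /pjokbafzekwadeid/ → pjogbavzekwadeid.
Rule 2 (intervocalic voicing): no segment meets the environment; /pjogbavzekwadeid/ is unchanged.
Rule 3 (intervocalic spirantization): /d/ is a stop between vowels /a/ and /e/, so it spirantizes to the fricative [z]. /pjogbavzekwadeid/ → pjogbavzekwazeid.

pjogbavzekwazeid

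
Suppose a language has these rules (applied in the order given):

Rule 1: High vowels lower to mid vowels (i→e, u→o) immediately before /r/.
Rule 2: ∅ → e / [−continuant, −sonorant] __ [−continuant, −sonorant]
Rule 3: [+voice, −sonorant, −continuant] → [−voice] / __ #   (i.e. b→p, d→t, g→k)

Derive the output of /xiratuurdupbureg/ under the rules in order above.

Rule 1 (pre-rhotic lowering): /i/ is a high vowel immediately before /r/, so it lowers to [e]. /u/ is a high vowel immediately before /r/, so it lowers to [o]. /u/ is a high vowel immediately before /r/, so it lowers to [o]. /xiratuurdupbureg/ → xeratuordupboreg.
Rule 2 (stop-cluster e-epenthesis): /p/ and /b/ form a stop–stop cluster, so [e] is inserted between them. /xeratuordupboreg/ → xeratuordupeboreg.
Rule 3 (final devoicing): /g/ is a voiced stop in word-final position, so it devoices to [k]. /xeratuordupeboreg/ → xeratuordupeborek.

xeratuordupeborek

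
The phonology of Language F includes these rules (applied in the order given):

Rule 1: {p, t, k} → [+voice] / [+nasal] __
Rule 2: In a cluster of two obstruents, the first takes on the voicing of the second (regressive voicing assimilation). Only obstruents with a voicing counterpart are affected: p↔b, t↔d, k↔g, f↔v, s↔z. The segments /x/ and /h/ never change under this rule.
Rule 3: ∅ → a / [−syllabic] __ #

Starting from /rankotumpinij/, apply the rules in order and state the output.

Rule 1 (post-nasal voicing): /k/ is a voiceless stop immediately after the nasal /n/, so it voices to [g]. /p/ is a voiceless stop immediately after the nasal /m/, so it voices to [b]. /rankotumpinij/ → rangotumbinij.
Rule 2 (regressive voicing assimilation): no segment meets the environment; /rangotumbinij/ is unchanged.
Rule 3 (final a-epenthesis): the form ends in the consonant /j/, so [a] is inserted word-finally. /rangotumbinij/ → rangotumbinija.

rangotumbinija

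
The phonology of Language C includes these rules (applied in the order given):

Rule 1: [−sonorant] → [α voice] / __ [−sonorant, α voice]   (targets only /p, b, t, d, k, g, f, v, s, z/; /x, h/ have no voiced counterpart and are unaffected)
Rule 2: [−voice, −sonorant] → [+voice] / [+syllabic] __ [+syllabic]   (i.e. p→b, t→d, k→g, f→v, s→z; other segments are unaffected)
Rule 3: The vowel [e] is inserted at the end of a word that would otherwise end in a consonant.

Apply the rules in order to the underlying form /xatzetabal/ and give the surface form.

Rule 1 (regressive voicing assimilation): /t/ precedes the voiced obstruent /z/, so it voices to [d] by assimilation. /xatzetabal/ → xadzetabal.
Rule 2 (intervocalic voicing): /t/ is a voiceless obstruent between vowels /e/ and /a/, so it voices to [d]. /xadzetabal/ → xadzedabal.
Rule 3 (final e-epenthesis): the form ends in the consonant /l/, so [e] is inserted word-finally. /xadzedabal/ → xadzedabale.

xadzedabale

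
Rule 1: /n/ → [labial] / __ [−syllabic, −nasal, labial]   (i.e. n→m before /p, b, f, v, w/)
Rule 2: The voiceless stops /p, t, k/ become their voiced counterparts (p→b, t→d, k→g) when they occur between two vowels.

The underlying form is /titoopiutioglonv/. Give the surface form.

Rule 1 (nasal place assimilation): /n/ precedes the labial consonant /v/, so it assimilates in place to [m]. /titoopiutioglonv/ → titoopiutioglomv.
Rule 2 (intervocalic voicing): /t/ is a voiceless stop between vowels /i/ and /o/, so it voices to [d]. /p/ is a voiceless stop between vowels /o/ and /i/, so it voices to [b]. /t/ is a voiceless stop between vowels /u/ and /i/, so it voices to [d]. /titoopiutioglomv/ → tidoobiudioglomv.

tidoobiudioglomv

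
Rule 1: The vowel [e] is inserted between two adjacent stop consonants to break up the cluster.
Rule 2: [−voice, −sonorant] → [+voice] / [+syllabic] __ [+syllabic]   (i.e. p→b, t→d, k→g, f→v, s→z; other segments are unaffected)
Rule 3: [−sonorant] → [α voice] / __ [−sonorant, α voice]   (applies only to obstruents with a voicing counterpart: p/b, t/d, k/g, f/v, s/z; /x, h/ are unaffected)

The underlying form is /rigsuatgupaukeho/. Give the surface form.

riksuadegubaugeho

Rule 1 (stop-cluster e-epenthesis): /t/ and /g/ form a stop–stop cluster, so [e] is inserted between them. /rigsuatgupaukeho/ → rigsuategupaukeho.
Rule 2 (intervocalic voicing): /t/ is a voiceless obstruent between vowels /a/ and /e/, so it voices to [d]. /p/ is a voiceless obstruent between vowels /u/ and /a/, so it voices to [b]. /k/ is a voiceless obstruent between vowels /u/ and /e/, so it voices to [g]. /rigsuategupaukeho/ → rigsuadegubaugeho.
Rule 3 (regressive voicing assimilation): /g/ precedes the voiceless obstruent /s/, so it devoices to [k] by assimilation. /rigsuadegubaugeho/ → riksuadegubaugeho.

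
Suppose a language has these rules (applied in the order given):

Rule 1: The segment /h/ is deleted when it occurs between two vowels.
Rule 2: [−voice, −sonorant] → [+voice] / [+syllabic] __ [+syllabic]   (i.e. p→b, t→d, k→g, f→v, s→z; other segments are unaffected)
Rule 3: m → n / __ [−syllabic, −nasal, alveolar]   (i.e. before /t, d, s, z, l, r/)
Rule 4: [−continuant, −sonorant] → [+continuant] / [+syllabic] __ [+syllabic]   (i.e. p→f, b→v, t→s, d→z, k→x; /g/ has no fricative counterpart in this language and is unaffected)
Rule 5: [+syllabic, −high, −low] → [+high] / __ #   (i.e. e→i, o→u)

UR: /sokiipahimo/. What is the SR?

Rule 1 (intervocalic h-deletion): /h/ occurs between vowels /a/ and /i/, so it deletes. /sokiipahimo/ → sokiipaimo.
Rule 2 (intervocalic voicing): /k/ is a voiceless obstruent between vowels /o/ and /i/, so it voices to [g]. /p/ is a voiceless obstruent between vowels /i/ and /a/, so it voices to [b]. /sokiipaimo/ → sogiibaimo.
Rule 3 (nasal place assimilation): no segment meets the environment; /sogiibaimo/ is unchanged.
Rule 4 (intervocalic spirantization): /b/ is a stop between vowels /i/ and /a/, so it spirantizes to the fricative [v]. /sogiibaimo/ → sogiivaimo.
Rule 5 (final vowel raising): /o/ is a mid vowel in word-final position, so it raises to [u]. /sogiivaimo/ → sogiivaimu.

sogiivaimu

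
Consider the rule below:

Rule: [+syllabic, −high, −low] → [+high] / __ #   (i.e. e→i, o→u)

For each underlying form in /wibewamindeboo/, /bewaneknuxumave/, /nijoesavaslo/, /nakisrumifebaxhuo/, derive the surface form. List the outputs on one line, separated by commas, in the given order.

wibewamindebou, bewaneknuxumavi, nijoesavaslu, nakisrumifebaxhuu

/wibewamindeboo/: /o/ is a mid vowel in word-final position, so it raises to [u]. → [wibewamindebou].
/bewaneknuxumave/: /e/ is a mid vowel in word-final position, so it raises to [i]. → [bewaneknuxumavi].
/nijoesavaslo/: /o/ is a mid vowel in word-final position, so it raises to [u]. → [nijoesavaslu].
/nakisrumifebaxhuo/: /o/ is a mid vowel in word-final position, so it raises to [u]. → [nakisrumifebaxhuu].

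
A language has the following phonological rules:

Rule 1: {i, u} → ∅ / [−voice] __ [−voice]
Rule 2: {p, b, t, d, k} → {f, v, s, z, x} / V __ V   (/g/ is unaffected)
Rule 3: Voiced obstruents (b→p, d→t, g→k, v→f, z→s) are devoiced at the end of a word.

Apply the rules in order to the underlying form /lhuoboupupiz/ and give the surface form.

Rule 1 (high vowel syncope): /u/ is a high vowel flanked by voiceless consonants /p/ and /p/, so it deletes. /lhuoboupupiz/ → lhuobouppiz.
Rule 2 (intervocalic spirantization): /b/ is a stop between vowels /o/ and /o/, so it spirantizes to the fricative [v]. /lhuobouppiz/ → lhuovouppiz.
Rule 3 (final devoicing): /z/ is a voiced obstruent in word-final position, so it devoices to [s]. /lhuovouppiz/ → lhuovouppis.

lhuovouppis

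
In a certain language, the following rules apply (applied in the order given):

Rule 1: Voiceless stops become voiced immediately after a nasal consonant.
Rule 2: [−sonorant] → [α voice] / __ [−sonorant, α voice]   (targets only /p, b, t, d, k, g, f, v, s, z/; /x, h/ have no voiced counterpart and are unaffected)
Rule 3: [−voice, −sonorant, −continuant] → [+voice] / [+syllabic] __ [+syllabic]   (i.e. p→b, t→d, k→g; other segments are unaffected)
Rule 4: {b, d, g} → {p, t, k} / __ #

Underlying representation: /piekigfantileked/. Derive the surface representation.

Rule 1 (post-nasal voicing): /t/ is a voiceless stop immediately after the nasal /n/, so it voices to [d]. /piekigfantileked/ → piekigfandileked.
Rule 2 (regressive voicing assimilation): /g/ precedes the voiceless obstruent /f/, so it devoices to [k] by assimilation. /piekigfandileked/ → piekikfandileked.
Rule 3 (intervocalic voicing): /k/ is a voiceless stop between vowels /e/ and /i/, so it voices to [g]. /k/ is a voiceless stop between vowels /e/ and /e/, so it voices to [g]. /piekikfandileked/ → piegikfandileged.
Rule 4 (final devoicing): /d/ is a voiced stop in word-final position, so it devoices to [t]. /piegikfandileged/ → piegikfandileget.

piegikfandileget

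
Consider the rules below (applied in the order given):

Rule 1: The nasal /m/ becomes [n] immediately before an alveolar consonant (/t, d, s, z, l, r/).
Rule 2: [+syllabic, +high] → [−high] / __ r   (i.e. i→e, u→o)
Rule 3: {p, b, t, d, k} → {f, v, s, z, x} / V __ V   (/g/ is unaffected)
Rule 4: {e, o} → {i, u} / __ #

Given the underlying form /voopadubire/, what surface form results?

Rule 1 (nasal place assimilation): no segment meets the environment; /voopadubire/ is unchanged.
Rule 2 (pre-rhotic lowering): /i/ is a high vowel immediately before /r/, so it lowers to [e]. /voopadubire/ → voopadubere.
Rule 3 (intervocalic spirantization): /p/ is a stop between vowels /o/ and /a/, so it spirantizes to the fricative [f]. /d/ is a stop between vowels /a/ and /u/, so it spirantizes to the fricative [z]. /b/ is a stop between vowels /u/ and /e/, so it spirantizes to the fricative [v]. /voopadubere/ → voofazuvere.
Rule 4 (final vowel raising): /e/ is a mid vowel in word-final position, so it raises to [i]. /voofazuvere/ → voofazuveri.

voofazuveri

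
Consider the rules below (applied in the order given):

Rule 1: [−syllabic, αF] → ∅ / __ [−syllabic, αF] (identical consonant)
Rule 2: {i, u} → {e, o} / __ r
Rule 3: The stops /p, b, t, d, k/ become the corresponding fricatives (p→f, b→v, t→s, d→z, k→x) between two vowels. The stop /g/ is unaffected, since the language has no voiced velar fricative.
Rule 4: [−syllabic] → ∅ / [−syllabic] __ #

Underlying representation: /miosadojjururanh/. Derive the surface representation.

Rule 1 (degemination): /jj/ is a geminate; the first /j/ deletes. /miosadojjururanh/ → miosadojururanh.
Rule 2 (pre-rhotic lowering): /u/ is a high vowel immediately before /r/, so it lowers to [o]. /u/ is a high vowel immediately before /r/, so it lowers to [o]. /miosadojururanh/ → miosadojororanh.
Rule 3 (intervocalic spirantization): /d/ is a stop between vowels /a/ and /o/, so it spirantizes to the fricative [z]. /miosadojororanh/ → miosazojororanh.
Rule 4 (final cluster simplification): /h/ is the second consonant of a word-final cluster /nh/, so it deletes. /miosazojororanh/ → miosazojororan.

miosazojororan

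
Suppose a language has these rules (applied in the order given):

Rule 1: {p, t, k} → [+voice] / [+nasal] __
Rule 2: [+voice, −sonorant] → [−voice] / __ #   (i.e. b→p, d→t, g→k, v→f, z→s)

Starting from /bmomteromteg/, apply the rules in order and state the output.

bmomderomdek

Rule 1 (post-nasal voicing): /t/ is a voiceless stop immediately after the nasal /m/, so it voices to [d]. /t/ is a voiceless stop immediately after the nasal /m/, so it voices to [d]. /bmomteromteg/ → bmomderomdeg.
Rule 2 (final devoicing): /g/ is a voiced obstruent in word-final position, so it devoices to [k]. /bmomderomdeg/ → bmomderomdek.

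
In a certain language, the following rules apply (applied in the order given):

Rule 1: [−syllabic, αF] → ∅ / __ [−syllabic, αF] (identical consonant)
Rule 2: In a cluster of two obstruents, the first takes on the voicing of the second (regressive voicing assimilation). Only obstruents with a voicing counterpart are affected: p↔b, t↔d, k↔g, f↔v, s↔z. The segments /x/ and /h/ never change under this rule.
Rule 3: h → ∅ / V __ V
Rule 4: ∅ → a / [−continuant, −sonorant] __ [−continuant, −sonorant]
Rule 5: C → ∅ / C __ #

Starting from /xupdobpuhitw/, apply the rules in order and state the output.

Rule 1 (degemination): no segment meets the environment; /xupdobpuhitw/ is unchanged.
Rule 2 (regressive voicing assimilation): /p/ precedes the voiced obstruent /d/, so it voices to [b] by assimilation. /b/ precedes the voiceless obstruent /p/, so it devoices to [p] by assimilation. /xupdobpuhitw/ → xubdoppuhitw.
Rule 3 (intervocalic h-deletion): /h/ occurs between vowels /u/ and /i/, so it deletes. /xubdoppuhitw/ → xubdoppuitw.
Rule 4 (stop-cluster a-epenthesis): /b/ and /d/ form a stop–stop cluster, so [a] is inserted between them. /p/ and /p/ form a stop–stop cluster, so [a] is inserted between them. /xubdoppuitw/ → xubadopapuitw.
Rule 5 (final cluster simplification): /w/ is the second consonant of a word-final cluster /tw/, so it deletes. /xubadopapuitw/ → xubadopapuit.

xubadopapuit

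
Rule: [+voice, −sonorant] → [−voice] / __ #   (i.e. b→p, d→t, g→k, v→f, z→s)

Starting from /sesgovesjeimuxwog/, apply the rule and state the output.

sesgovesjeimuxwok

/g/ is a voiced obstruent in word-final position, so it devoices to [k].
The other instances of /g/, /v/ do not occur in the required environment and remain unchanged.
Surface form: [sesgovesjeimuxwok].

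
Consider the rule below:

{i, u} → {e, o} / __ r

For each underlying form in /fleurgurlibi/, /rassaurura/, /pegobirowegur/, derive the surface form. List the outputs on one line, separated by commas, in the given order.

fleorgorlibi, rassaorora, pegoberowegor

/fleurgurlibi/: /u/ is a high vowel immediately before /r/, so it lowers to [o]. /u/ is a high vowel immediately before /r/, so it lowers to [o]. → [fleorgorlibi].
/rassaurura/: /u/ is a high vowel immediately before /r/, so it lowers to [o]. /u/ is a high vowel immediately before /r/, so it lowers to [o]. → [rassaorora].
/pegobirowegur/: /i/ is a high vowel immediately before /r/, so it lowers to [e]. /u/ is a high vowel immediately before /r/, so it lowers to [o]. → [pegoberowegor].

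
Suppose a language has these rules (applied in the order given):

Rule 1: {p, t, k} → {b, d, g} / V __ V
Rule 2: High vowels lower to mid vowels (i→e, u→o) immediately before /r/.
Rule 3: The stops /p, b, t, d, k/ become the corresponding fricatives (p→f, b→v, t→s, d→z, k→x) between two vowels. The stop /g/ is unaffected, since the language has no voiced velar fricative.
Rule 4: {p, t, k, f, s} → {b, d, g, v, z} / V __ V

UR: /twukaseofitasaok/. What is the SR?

twugazeovizazaok

Rule 1 (intervocalic voicing): /k/ is a voiceless stop between vowels /u/ and /a/, so it voices to [g]. /t/ is a voiceless stop between vowels /i/ and /a/, so it voices to [d]. /twukaseofitasaok/ → twugaseofidasaok.
Rule 2 (pre-rhotic lowering): no segment meets the environment; /twugaseofidasaok/ is unchanged.
Rule 3 (intervocalic spirantization): /d/ is a stop between vowels /i/ and /a/, so it spirantizes to the fricative [z]. /twugaseofidasaok/ → twugaseofizasaok.
Rule 4 (intervocalic voicing): /s/ is a voiceless obstruent between vowels /a/ and /e/, so it voices to [z]. /f/ is a voiceless obstruent between vowels /o/ and /i/, so it voices to [v]. /s/ is a voiceless obstruent between vowels /a/ and /a/, so it voices to [z]. /twugaseofizasaok/ → twugazeovizazaok.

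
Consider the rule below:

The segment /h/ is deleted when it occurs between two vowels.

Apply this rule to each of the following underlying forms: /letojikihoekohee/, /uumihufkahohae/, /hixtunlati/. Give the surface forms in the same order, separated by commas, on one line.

letojikioekoee, uumiufkaoae, hixtunlati

/letojikihoekohee/: /h/ occurs between vowels /i/ and /o/, so it deletes. /h/ occurs between vowels /o/ and /e/, so it deletes. → [letojikioekoee].
/uumihufkahohae/: /h/ occurs between vowels /i/ and /u/, so it deletes. /h/ occurs between vowels /a/ and /o/, so it deletes. /h/ occurs between vowels /o/ and /a/, so it deletes. → [uumiufkaoae].
/hixtunlati/: the rule's environment is not met; surfaces unchanged as [hixtunlati].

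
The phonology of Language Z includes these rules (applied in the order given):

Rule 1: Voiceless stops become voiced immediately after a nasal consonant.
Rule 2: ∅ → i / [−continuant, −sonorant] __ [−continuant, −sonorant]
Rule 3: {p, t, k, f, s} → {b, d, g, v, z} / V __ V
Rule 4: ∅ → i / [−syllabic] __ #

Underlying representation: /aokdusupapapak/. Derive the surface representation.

aogiduzubababaki

Rule 1 (post-nasal voicing): no segment meets the environment; /aokdusupapapak/ is unchanged.
Rule 2 (stop-cluster i-epenthesis): /k/ and /d/ form a stop–stop cluster, so [i] is inserted between them. /aokdusupapapak/ → aokidusupapapak.
Rule 3 (intervocalic voicing): /k/ is a voiceless obstruent between vowels /o/ and /i/, so it voices to [g]. /s/ is a voiceless obstruent between vowels /u/ and /u/, so it voices to [z]. /p/ is a voiceless obstruent between vowels /u/ and /a/, so it voices to [b]. /p/ is a voiceless obstruent between vowels /a/ and /a/, so it voices to [b]. /p/ is a voiceless obstruent between vowels /a/ and /a/, so it voices to [b]. /aokidusupapapak/ → aogiduzubababak.
Rule 4 (final i-epenthesis): the form ends in the consonant /k/, so [i] is inserted word-finally. /aogiduzubababak/ → aogiduzubababaki.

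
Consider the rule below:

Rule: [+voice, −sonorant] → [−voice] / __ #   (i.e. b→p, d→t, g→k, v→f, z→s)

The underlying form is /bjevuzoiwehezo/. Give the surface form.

bjevuzoiwehezo

No segment of /bjevuzoiwehezo/ meets the structural description of the rule, so the form surfaces unchanged.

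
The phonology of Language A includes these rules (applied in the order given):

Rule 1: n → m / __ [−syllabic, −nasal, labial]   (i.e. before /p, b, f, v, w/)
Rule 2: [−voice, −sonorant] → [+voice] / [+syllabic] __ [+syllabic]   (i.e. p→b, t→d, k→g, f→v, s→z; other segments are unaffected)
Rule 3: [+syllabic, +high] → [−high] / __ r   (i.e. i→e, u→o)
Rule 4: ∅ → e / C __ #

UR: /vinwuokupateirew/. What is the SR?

Rule 1 (nasal place assimilation): /n/ precedes the labial consonant /w/, so it assimilates in place to [m]. /vinwuokupateirew/ → vimwuokupateirew.
Rule 2 (intervocalic voicing): /k/ is a voiceless obstruent between vowels /o/ and /u/, so it voices to [g]. /p/ is a voiceless obstruent between vowels /u/ and /a/, so it voices to [b]. /t/ is a voiceless obstruent between vowels /a/ and /e/, so it voices to [d]. /vimwuokupateirew/ → vimwuogubadeirew.
Rule 3 (pre-rhotic lowering): /i/ is a high vowel immediately before /r/, so it lowers to [e]. /vimwuogubadeirew/ → vimwuogubadeerew.
Rule 4 (final e-epenthesis): the form ends in the consonant /w/, so [e] is inserted word-finally. /vimwuogubadeerew/ → vimwuogubadeerewe.

vimwuogubadeerewe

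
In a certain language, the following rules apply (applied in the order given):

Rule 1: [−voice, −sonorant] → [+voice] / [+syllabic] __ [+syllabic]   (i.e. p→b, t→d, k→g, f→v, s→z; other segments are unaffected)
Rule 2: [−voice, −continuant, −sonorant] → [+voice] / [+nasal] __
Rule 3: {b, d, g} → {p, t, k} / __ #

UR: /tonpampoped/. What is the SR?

tonbambobet

Rule 1 (intervocalic voicing): /p/ is a voiceless obstruent between vowels /o/ and /e/, so it voices to [b]. /tonpampoped/ → tonpampobed.
Rule 2 (post-nasal voicing): /p/ is a voiceless stop immediately after the nasal /n/, so it voices to [b]. /p/ is a voiceless stop immediately after the nasal /m/, so it voices to [b]. /tonpampobed/ → tonbambobed.
Rule 3 (final devoicing): /d/ is a voiced stop in word-final position, so it devoices to [t]. /tonbambobed/ → tonbambobet.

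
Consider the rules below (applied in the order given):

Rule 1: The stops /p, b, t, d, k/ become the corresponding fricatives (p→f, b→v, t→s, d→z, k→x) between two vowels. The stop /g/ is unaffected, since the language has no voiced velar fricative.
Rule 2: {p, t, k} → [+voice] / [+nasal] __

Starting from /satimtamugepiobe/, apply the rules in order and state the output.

sasimdamugefiove

Rule 1 (intervocalic spirantization): /t/ is a stop between vowels /a/ and /i/, so it spirantizes to the fricative [s]. /p/ is a stop between vowels /e/ and /i/, so it spirantizes to the fricative [f]. /b/ is a stop between vowels /o/ and /e/, so it spirantizes to the fricative [v]. /satimtamugepiobe/ → sasimtamugefiove.
Rule 2 (post-nasal voicing): /t/ is a voiceless stop immediately after the nasal /m/, so it voices to [d]. /sasimtamugefiove/ → sasimdamugefiove.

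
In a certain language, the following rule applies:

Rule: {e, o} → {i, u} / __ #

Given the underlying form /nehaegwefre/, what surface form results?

/e/ is a mid vowel in word-final position, so it raises to [i].
Surface form: [nehaegwefri].

nehaegwefri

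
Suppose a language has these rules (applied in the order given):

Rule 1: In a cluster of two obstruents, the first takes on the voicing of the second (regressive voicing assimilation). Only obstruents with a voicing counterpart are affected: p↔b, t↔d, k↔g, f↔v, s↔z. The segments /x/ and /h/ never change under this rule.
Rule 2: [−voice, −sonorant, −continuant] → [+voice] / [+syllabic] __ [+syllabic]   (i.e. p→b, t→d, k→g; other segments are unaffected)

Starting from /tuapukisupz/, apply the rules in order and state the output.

Rule 1 (regressive voicing assimilation): /p/ precedes the voiced obstruent /z/, so it voices to [b] by assimilation. /tuapukisupz/ → tuapukisubz.
Rule 2 (intervocalic voicing): /p/ is a voiceless stop between vowels /a/ and /u/, so it voices to [b]. /k/ is a voiceless stop between vowels /u/ and /i/, so it voices to [g]. /tuapukisubz/ → tuabugisubz.

tuabugisubz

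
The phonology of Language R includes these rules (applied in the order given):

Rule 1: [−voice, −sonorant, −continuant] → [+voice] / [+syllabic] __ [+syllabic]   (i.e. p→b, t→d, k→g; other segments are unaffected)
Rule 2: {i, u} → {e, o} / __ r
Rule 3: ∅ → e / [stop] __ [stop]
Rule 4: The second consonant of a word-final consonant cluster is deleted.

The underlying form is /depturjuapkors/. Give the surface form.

Rule 1 (intervocalic voicing): no segment meets the environment; /depturjuapkors/ is unchanged.
Rule 2 (pre-rhotic lowering): /u/ is a high vowel immediately before /r/, so it lowers to [o]. /depturjuapkors/ → deptorjuapkors.
Rule 3 (stop-cluster e-epenthesis): /p/ and /t/ form a stop–stop cluster, so [e] is inserted between them. /p/ and /k/ form a stop–stop cluster, so [e] is inserted between them. /deptorjuapkors/ → depetorjuapekors.
Rule 4 (final cluster simplification): /s/ is the second consonant of a word-final cluster /rs/, so it deletes. /depetorjuapekors/ → depetorjuapekor.

depetorjuapekor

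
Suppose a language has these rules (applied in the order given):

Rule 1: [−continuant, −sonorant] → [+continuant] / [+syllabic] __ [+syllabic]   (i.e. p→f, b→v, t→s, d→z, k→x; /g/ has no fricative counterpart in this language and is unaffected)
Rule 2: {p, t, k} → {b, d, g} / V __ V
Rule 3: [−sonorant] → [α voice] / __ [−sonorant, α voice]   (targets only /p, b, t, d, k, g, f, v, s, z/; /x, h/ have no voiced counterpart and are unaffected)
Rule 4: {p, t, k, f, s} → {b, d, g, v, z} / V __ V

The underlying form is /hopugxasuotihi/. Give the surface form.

hovukxazuozihi

Rule 1 (intervocalic spirantization): /p/ is a stop between vowels /o/ and /u/, so it spirantizes to the fricative [f]. /t/ is a stop between vowels /o/ and /i/, so it spirantizes to the fricative [s]. /hopugxasuotihi/ → hofugxasuosihi.
Rule 2 (intervocalic voicing): no segment meets the environment; /hofugxasuosihi/ is unchanged.
Rule 3 (regressive voicing assimilation): /g/ precedes the voiceless obstruent /x/, so it devoices to [k] by assimilation. /hofugxasuosihi/ → hofukxasuosihi.
Rule 4 (intervocalic voicing): /f/ is a voiceless obstruent between vowels /o/ and /u/, so it voices to [v]. /s/ is a voiceless obstruent between vowels /a/ and /u/, so it voices to [z]. /s/ is a voiceless obstruent between vowels /o/ and /i/, so it voices to [z]. /hofukxasuosihi/ → hovukxazuozihi.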